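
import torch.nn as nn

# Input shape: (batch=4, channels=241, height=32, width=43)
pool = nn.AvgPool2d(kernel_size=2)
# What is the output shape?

Input shape: (4, 241, 32, 43)
Output shape: (4, 241, 16, 21)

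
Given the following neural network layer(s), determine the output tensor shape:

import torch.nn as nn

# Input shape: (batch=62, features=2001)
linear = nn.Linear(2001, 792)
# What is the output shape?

Input shape: (62, 2001)
Output shape: (62, 792)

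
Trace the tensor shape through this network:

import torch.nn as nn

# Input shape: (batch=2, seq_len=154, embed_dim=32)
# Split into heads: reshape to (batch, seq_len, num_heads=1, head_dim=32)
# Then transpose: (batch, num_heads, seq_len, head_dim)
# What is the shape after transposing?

Input shape: (2, 154, 32)
  -> after reshape: (2, 154, 1, 32)
Output shape: (2, 1, 154, 32)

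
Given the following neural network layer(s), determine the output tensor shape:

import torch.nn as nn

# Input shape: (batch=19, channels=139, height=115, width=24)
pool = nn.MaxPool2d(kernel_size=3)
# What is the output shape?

Input shape: (19, 139, 115, 24)
Output shape: (19, 139, 38, 8)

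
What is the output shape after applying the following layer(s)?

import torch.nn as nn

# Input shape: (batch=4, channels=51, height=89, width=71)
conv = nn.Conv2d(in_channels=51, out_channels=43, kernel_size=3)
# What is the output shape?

Input shape: (4, 51, 89, 71)
Output shape: (4, 43, 87, 69)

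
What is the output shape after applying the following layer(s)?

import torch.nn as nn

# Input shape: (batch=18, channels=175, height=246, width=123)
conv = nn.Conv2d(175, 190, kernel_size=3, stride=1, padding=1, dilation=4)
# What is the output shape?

Input shape: (18, 175, 246, 123)
Output shape: (18, 190, 240, 117)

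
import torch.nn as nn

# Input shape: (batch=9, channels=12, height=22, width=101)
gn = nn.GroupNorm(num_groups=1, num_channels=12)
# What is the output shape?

Input shape: (9, 12, 22, 101)
Output shape: (9, 12, 22, 101)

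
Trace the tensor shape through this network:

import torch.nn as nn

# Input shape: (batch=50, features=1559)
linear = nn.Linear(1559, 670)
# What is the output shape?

Input shape: (50, 1559)
Output shape: (50, 670)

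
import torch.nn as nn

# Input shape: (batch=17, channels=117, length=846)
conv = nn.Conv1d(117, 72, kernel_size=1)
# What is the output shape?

Input shape: (17, 117, 846)
Output shape: (17, 72, 846)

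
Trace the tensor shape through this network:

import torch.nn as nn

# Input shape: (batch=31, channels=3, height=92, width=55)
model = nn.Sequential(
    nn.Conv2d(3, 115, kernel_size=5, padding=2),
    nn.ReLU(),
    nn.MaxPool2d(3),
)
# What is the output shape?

Input shape: (31, 3, 92, 55)
  -> after Conv2d: (31, 115, 92, 55)
  -> after ReLU: (31, 115, 92, 55)
Output shape: (31, 115, 30, 18)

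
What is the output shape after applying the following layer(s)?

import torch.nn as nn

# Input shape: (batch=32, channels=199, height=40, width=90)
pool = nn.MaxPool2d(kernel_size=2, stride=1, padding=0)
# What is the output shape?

Input shape: (32, 199, 40, 90)
Output shape: (32, 199, 39, 89)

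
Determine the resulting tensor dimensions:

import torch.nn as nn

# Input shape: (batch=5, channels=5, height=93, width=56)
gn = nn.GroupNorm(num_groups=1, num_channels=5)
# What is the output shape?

Input shape: (5, 5, 93, 56)
Output shape: (5, 5, 93, 56)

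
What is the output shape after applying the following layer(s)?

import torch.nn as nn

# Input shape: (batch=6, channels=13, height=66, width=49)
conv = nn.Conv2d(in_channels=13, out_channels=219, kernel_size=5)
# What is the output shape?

Input shape: (6, 13, 66, 49)
Output shape: (6, 219, 62, 45)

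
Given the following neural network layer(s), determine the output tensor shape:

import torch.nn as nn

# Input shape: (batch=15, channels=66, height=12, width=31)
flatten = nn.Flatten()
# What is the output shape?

Input shape: (15, 66, 12, 31)
Output shape: (15, 24552)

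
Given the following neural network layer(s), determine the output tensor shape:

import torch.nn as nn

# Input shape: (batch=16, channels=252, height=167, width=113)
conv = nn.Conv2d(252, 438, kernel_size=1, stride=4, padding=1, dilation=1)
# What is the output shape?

Input shape: (16, 252, 167, 113)
Output shape: (16, 438, 43, 29)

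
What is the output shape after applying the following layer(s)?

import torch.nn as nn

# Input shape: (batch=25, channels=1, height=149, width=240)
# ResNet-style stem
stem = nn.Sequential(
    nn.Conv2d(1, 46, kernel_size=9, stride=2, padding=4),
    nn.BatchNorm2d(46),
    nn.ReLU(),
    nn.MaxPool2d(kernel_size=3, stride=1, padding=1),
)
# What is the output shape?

Input shape: (25, 1, 149, 240)
  -> after Conv2d 9x9 stride=2: (25, 46, 75, 120)
Output shape: (25, 46, 75, 120)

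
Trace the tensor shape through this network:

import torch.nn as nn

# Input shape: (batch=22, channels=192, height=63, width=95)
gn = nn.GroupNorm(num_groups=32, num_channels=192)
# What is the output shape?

Input shape: (22, 192, 63, 95)
Output shape: (22, 192, 63, 95)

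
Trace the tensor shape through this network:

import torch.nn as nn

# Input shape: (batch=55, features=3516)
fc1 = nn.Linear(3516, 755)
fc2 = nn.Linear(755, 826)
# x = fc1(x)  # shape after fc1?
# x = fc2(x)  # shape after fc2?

Input shape: (55, 3516)
  -> after fc1: (55, 755)
Output shape: (55, 826)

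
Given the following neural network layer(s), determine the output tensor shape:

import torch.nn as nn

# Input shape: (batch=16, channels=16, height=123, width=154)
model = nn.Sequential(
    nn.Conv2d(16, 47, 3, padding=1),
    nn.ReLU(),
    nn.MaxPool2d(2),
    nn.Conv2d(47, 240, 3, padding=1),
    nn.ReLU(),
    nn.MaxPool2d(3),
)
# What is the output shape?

Input shape: (16, 16, 123, 154)
  -> after first Conv2d: (16, 47, 123, 154)
  -> after first MaxPool2d: (16, 47, 61, 77)
  -> after second Conv2d: (16, 240, 61, 77)
Output shape: (16, 240, 20, 25)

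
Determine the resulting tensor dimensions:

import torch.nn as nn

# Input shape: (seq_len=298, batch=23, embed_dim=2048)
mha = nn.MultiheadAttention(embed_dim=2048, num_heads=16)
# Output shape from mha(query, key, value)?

Input shape: (298, 23, 2048)
Output shape: (298, 23, 2048)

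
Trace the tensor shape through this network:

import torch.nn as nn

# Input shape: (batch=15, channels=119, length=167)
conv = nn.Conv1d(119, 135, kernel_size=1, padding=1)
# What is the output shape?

Input shape: (15, 119, 167)
Output shape: (15, 135, 169)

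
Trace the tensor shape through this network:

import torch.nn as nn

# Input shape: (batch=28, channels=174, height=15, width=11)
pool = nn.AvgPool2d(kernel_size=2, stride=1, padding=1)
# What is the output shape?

Input shape: (28, 174, 15, 11)
Output shape: (28, 174, 16, 12)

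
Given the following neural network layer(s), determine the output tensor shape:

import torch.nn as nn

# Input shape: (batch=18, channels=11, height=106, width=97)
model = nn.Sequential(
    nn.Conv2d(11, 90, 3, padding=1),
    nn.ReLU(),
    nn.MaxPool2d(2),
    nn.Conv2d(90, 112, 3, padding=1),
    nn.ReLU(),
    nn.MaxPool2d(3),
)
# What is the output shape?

Input shape: (18, 11, 106, 97)
  -> after first Conv2d: (18, 90, 106, 97)
  -> after first MaxPool2d: (18, 90, 53, 48)
  -> after second Conv2d: (18, 112, 53, 48)
Output shape: (18, 112, 17, 16)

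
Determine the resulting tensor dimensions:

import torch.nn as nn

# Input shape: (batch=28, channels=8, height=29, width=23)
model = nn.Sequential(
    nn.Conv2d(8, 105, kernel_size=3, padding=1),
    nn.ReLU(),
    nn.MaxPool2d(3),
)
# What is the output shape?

Input shape: (28, 8, 29, 23)
  -> after Conv2d: (28, 105, 29, 23)
  -> after ReLU: (28, 105, 29, 23)
Output shape: (28, 105, 9, 7)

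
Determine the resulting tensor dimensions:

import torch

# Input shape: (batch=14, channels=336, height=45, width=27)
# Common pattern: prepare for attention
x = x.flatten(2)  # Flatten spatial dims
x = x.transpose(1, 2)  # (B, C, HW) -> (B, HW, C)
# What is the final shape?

Input shape: (14, 336, 45, 27)
  -> after flatten(2): (14, 336, 1215)
Output shape: (14, 1215, 336)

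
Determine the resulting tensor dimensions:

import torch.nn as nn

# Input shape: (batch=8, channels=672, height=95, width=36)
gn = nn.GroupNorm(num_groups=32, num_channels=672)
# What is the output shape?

Input shape: (8, 672, 95, 36)
Output shape: (8, 672, 95, 36)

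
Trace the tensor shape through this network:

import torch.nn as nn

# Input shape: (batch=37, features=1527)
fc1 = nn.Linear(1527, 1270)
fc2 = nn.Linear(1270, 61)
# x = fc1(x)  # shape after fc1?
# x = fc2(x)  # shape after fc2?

Input shape: (37, 1527)
  -> after fc1: (37, 1270)
Output shape: (37, 61)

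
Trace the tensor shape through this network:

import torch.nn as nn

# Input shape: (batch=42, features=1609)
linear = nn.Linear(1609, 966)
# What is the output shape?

Input shape: (42, 1609)
Output shape: (42, 966)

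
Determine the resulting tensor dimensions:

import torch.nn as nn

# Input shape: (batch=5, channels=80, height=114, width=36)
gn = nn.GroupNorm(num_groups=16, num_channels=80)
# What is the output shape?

Input shape: (5, 80, 114, 36)
Output shape: (5, 80, 114, 36)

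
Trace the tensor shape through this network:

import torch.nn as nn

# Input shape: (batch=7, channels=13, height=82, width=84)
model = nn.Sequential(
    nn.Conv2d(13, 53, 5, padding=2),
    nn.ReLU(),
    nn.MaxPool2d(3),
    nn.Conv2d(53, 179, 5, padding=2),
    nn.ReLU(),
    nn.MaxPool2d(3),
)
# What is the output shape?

Input shape: (7, 13, 82, 84)
  -> after first Conv2d: (7, 53, 82, 84)
  -> after first MaxPool2d: (7, 53, 27, 28)
  -> after second Conv2d: (7, 179, 27, 28)
Output shape: (7, 179, 9, 9)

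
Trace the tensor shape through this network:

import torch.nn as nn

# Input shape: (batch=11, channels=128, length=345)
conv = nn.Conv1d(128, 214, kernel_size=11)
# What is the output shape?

Input shape: (11, 128, 345)
Output shape: (11, 214, 335)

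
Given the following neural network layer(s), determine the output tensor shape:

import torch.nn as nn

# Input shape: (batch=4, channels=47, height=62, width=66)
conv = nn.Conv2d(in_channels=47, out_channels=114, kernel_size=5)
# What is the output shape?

Input shape: (4, 47, 62, 66)
Output shape: (4, 114, 58, 62)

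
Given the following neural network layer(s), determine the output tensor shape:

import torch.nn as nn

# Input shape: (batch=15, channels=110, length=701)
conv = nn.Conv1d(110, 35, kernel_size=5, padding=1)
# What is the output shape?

Input shape: (15, 110, 701)
Output shape: (15, 35, 699)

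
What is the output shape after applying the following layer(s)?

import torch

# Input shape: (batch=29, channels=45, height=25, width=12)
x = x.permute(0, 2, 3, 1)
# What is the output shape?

Input shape: (29, 45, 25, 12)
Output shape: (29, 25, 12, 45)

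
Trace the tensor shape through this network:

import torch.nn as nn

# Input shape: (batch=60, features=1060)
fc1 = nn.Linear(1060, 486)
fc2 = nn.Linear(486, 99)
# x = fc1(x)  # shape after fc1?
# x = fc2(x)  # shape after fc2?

Input shape: (60, 1060)
  -> after fc1: (60, 486)
Output shape: (60, 99)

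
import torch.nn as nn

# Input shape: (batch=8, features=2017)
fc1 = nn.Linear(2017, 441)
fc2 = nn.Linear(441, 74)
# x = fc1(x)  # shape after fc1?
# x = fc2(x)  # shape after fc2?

Input shape: (8, 2017)
  -> after fc1: (8, 441)
Output shape: (8, 74)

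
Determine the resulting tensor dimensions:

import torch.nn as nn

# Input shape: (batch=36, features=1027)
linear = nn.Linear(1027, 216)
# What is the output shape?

Input shape: (36, 1027)
Output shape: (36, 216)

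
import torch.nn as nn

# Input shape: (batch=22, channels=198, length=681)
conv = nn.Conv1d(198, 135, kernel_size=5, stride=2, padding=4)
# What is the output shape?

Input shape: (22, 198, 681)
Output shape: (22, 135, 343)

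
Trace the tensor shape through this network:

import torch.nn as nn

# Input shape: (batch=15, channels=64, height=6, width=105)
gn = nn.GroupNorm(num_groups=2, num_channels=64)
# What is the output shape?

Input shape: (15, 64, 6, 105)
Output shape: (15, 64, 6, 105)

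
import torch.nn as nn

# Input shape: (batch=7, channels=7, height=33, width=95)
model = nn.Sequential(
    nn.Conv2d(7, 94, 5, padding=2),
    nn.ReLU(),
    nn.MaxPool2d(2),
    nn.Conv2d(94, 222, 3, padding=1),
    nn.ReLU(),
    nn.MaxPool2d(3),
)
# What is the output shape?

Input shape: (7, 7, 33, 95)
  -> after first Conv2d: (7, 94, 33, 95)
  -> after first MaxPool2d: (7, 94, 16, 47)
  -> after second Conv2d: (7, 222, 16, 47)
Output shape: (7, 222, 5, 15)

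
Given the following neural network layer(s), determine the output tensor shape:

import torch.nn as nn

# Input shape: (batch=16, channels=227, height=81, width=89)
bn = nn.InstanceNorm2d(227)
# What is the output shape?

Input shape: (16, 227, 81, 89)
Output shape: (16, 227, 81, 89)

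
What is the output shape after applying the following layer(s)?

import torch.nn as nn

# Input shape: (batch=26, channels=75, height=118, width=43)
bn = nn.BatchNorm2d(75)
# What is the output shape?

Input shape: (26, 75, 118, 43)
Output shape: (26, 75, 118, 43)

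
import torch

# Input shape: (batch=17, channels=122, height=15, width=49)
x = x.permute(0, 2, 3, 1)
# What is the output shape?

Input shape: (17, 122, 15, 49)
Output shape: (17, 15, 49, 122)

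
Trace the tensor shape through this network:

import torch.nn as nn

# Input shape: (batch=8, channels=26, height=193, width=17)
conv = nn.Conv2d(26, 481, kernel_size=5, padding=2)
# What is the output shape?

Input shape: (8, 26, 193, 17)
Output shape: (8, 481, 193, 17)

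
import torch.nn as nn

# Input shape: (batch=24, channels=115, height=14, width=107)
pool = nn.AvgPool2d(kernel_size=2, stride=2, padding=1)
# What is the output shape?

Input shape: (24, 115, 14, 107)
Output shape: (24, 115, 8, 54)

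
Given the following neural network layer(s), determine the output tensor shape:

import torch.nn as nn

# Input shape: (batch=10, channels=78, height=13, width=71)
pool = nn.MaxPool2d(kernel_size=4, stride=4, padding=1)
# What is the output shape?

Input shape: (10, 78, 13, 71)
Output shape: (10, 78, 3, 18)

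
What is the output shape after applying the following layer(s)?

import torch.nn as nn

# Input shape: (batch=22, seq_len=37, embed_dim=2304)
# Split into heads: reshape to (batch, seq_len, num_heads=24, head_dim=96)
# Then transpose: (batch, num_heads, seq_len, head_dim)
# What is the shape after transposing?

Input shape: (22, 37, 2304)
  -> after reshape: (22, 37, 24, 96)
Output shape: (22, 24, 37, 96)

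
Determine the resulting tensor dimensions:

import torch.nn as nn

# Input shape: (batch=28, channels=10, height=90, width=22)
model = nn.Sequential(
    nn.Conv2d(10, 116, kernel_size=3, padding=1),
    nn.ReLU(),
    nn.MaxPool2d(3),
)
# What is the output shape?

Input shape: (28, 10, 90, 22)
  -> after Conv2d: (28, 116, 90, 22)
  -> after ReLU: (28, 116, 90, 22)
Output shape: (28, 116, 30, 7)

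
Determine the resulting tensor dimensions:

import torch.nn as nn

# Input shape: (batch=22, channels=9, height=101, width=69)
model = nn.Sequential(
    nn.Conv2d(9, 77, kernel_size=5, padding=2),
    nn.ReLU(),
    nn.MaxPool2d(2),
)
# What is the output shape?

Input shape: (22, 9, 101, 69)
  -> after Conv2d: (22, 77, 101, 69)
  -> after ReLU: (22, 77, 101, 69)
Output shape: (22, 77, 50, 34)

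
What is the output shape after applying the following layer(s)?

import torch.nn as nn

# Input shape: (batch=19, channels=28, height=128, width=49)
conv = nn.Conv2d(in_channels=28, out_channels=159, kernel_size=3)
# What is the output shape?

Input shape: (19, 28, 128, 49)
Output shape: (19, 159, 126, 47)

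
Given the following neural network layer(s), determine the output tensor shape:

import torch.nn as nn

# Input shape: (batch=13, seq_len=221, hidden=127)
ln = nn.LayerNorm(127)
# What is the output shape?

Input shape: (13, 221, 127)
Output shape: (13, 221, 127)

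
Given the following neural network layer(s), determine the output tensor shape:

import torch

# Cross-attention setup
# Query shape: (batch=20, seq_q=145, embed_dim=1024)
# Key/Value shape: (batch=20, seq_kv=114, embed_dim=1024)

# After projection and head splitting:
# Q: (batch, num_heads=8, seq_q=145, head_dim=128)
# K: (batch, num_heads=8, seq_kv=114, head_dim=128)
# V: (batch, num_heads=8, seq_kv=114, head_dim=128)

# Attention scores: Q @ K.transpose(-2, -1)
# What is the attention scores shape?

Input shape: (20, 145, 1024)
Output shape: (20, 8, 145, 114)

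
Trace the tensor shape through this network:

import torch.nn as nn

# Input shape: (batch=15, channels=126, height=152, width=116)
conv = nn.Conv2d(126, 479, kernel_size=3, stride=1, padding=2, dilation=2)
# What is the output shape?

Input shape: (15, 126, 152, 116)
Output shape: (15, 479, 152, 116)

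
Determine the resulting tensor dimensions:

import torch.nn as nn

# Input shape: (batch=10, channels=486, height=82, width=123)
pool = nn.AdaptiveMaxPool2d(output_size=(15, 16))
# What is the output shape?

Input shape: (10, 486, 82, 123)
Output shape: (10, 486, 15, 16)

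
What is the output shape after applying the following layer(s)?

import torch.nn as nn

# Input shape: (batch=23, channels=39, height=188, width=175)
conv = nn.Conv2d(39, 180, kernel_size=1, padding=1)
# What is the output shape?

Input shape: (23, 39, 188, 175)
Output shape: (23, 180, 190, 177)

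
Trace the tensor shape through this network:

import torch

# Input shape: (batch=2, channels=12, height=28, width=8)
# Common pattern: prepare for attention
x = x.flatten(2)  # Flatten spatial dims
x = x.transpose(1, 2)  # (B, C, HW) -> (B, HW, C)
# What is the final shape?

Input shape: (2, 12, 28, 8)
  -> after flatten(2): (2, 12, 224)
Output shape: (2, 224, 12)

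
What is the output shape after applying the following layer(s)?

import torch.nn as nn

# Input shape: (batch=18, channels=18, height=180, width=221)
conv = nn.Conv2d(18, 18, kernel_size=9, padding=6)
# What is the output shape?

Input shape: (18, 18, 180, 221)
Output shape: (18, 18, 184, 225)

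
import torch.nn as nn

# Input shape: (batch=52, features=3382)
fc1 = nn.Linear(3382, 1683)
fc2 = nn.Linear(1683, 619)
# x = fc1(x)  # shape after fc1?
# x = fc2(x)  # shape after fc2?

Input shape: (52, 3382)
  -> after fc1: (52, 1683)
Output shape: (52, 619)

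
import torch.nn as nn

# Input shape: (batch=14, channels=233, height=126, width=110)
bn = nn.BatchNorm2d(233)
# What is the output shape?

Input shape: (14, 233, 126, 110)
Output shape: (14, 233, 126, 110)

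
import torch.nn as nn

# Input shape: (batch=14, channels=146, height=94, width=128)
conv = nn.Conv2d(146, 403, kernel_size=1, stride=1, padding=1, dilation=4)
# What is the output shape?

Input shape: (14, 146, 94, 128)
Output shape: (14, 403, 96, 130)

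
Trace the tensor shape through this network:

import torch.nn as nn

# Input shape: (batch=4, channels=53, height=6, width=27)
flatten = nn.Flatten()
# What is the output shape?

Input shape: (4, 53, 6, 27)
Output shape: (4, 8586)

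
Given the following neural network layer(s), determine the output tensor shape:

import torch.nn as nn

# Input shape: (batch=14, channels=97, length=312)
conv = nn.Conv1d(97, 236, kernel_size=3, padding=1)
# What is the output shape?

Input shape: (14, 97, 312)
Output shape: (14, 236, 312)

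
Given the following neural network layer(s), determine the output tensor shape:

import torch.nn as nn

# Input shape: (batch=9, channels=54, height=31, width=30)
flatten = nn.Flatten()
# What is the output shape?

Input shape: (9, 54, 31, 30)
Output shape: (9, 50220)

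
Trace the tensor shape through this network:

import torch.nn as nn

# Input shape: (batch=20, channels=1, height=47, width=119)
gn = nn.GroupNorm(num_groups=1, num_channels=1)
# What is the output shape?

Input shape: (20, 1, 47, 119)
Output shape: (20, 1, 47, 119)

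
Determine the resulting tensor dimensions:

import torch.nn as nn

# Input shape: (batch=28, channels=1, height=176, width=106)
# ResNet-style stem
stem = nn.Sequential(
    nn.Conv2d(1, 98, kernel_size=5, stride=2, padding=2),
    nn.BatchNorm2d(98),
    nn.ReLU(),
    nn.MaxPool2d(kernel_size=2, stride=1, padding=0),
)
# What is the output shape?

Input shape: (28, 1, 176, 106)
  -> after Conv2d 5x5 stride=2: (28, 98, 88, 53)
Output shape: (28, 98, 87, 52)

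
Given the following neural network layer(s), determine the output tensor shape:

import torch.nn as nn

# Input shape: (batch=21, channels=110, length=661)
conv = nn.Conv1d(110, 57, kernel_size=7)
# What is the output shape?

Input shape: (21, 110, 661)
Output shape: (21, 57, 655)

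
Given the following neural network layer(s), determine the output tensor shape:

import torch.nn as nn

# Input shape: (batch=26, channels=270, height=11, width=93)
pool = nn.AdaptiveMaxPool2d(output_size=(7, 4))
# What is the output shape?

Input shape: (26, 270, 11, 93)
Output shape: (26, 270, 7, 4)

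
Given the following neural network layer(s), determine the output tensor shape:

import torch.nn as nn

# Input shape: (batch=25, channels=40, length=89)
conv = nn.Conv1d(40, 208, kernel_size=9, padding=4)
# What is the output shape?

Input shape: (25, 40, 89)
Output shape: (25, 208, 89)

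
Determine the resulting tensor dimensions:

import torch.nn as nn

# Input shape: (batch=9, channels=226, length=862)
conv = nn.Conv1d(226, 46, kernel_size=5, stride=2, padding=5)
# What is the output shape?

Input shape: (9, 226, 862)
Output shape: (9, 46, 434)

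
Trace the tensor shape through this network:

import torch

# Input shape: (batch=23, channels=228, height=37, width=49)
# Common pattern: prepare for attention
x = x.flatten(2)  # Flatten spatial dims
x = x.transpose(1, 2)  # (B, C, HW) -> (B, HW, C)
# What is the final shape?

Input shape: (23, 228, 37, 49)
  -> after flatten(2): (23, 228, 1813)
Output shape: (23, 1813, 228)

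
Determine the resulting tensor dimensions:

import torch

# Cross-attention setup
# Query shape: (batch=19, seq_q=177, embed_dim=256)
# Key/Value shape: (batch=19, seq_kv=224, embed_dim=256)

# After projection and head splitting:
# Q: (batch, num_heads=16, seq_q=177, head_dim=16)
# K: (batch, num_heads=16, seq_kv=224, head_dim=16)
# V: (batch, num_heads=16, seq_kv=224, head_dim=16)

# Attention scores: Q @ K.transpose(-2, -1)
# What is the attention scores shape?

Input shape: (19, 177, 256)
Output shape: (19, 16, 177, 224)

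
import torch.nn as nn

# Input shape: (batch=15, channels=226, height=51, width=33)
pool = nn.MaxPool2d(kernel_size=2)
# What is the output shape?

Input shape: (15, 226, 51, 33)
Output shape: (15, 226, 25, 16)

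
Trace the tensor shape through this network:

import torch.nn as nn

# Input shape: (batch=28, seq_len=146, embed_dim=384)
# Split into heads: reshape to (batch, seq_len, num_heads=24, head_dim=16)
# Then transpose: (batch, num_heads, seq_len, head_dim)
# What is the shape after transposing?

Input shape: (28, 146, 384)
  -> after reshape: (28, 146, 24, 16)
Output shape: (28, 24, 146, 16)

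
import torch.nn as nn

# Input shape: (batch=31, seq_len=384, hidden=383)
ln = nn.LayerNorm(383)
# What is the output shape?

Input shape: (31, 384, 383)
Output shape: (31, 384, 383)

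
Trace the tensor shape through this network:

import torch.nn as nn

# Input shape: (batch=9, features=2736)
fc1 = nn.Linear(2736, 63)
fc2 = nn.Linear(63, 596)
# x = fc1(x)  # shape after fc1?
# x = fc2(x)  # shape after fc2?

Input shape: (9, 2736)
  -> after fc1: (9, 63)
Output shape: (9, 596)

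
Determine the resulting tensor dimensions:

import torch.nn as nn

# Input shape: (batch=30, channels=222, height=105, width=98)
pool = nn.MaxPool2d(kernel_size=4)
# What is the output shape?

Input shape: (30, 222, 105, 98)
Output shape: (30, 222, 26, 24)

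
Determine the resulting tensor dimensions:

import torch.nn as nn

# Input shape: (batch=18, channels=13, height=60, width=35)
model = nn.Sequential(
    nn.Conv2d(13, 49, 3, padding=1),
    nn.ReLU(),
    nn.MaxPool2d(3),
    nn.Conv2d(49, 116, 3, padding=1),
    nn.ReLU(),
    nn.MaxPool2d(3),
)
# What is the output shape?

Input shape: (18, 13, 60, 35)
  -> after first Conv2d: (18, 49, 60, 35)
  -> after first MaxPool2d: (18, 49, 20, 11)
  -> after second Conv2d: (18, 116, 20, 11)
Output shape: (18, 116, 6, 3)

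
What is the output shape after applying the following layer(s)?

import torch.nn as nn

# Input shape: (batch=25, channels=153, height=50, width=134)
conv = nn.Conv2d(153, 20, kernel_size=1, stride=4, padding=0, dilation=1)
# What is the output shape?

Input shape: (25, 153, 50, 134)
Output shape: (25, 20, 13, 34)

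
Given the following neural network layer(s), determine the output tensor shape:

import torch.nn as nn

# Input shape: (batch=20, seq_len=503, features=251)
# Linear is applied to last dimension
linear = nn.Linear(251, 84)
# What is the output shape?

Input shape: (20, 503, 251)
Output shape: (20, 503, 84)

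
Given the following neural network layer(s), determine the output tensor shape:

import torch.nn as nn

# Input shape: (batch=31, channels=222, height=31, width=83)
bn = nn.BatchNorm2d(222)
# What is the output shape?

Input shape: (31, 222, 31, 83)
Output shape: (31, 222, 31, 83)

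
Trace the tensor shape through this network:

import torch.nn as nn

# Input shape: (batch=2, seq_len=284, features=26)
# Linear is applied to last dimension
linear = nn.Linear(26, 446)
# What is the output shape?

Input shape: (2, 284, 26)
Output shape: (2, 284, 446)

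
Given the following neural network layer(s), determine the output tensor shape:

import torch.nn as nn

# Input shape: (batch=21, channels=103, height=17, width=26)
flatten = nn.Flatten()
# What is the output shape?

Input shape: (21, 103, 17, 26)
Output shape: (21, 45526)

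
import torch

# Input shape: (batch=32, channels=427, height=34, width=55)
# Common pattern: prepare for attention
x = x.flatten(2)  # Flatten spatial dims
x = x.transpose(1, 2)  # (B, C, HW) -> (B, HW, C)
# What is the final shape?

Input shape: (32, 427, 34, 55)
  -> after flatten(2): (32, 427, 1870)
Output shape: (32, 1870, 427)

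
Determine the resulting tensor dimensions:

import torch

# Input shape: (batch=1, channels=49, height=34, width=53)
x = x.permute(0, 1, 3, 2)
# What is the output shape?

Input shape: (1, 49, 34, 53)
Output shape: (1, 49, 53, 34)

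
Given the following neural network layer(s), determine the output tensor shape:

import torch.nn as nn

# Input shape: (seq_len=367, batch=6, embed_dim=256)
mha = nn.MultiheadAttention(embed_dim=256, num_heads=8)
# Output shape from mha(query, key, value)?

Input shape: (367, 6, 256)
Output shape: (367, 6, 256)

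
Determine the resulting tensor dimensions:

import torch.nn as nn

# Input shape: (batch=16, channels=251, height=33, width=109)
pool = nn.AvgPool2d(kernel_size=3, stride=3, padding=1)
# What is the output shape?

Input shape: (16, 251, 33, 109)
Output shape: (16, 251, 11, 37)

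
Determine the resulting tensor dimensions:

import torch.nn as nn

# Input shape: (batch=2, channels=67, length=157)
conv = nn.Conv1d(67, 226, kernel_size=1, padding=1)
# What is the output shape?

Input shape: (2, 67, 157)
Output shape: (2, 226, 159)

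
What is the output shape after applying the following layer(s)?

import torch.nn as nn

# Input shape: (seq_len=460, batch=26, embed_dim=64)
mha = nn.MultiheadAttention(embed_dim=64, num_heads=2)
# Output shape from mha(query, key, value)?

Input shape: (460, 26, 64)
Output shape: (460, 26, 64)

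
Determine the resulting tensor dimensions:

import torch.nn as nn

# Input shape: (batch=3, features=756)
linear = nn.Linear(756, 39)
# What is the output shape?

Input shape: (3, 756)
Output shape: (3, 39)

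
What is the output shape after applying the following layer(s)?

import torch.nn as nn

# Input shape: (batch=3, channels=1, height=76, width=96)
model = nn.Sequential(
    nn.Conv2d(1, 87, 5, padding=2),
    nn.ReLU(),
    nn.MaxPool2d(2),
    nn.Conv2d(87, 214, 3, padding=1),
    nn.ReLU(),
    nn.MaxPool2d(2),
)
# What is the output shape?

Input shape: (3, 1, 76, 96)
  -> after first Conv2d: (3, 87, 76, 96)
  -> after first MaxPool2d: (3, 87, 38, 48)
  -> after second Conv2d: (3, 214, 38, 48)
Output shape: (3, 214, 19, 24)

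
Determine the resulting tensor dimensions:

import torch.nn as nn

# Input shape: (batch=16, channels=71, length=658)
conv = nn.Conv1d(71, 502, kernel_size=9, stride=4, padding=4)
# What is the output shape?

Input shape: (16, 71, 658)
Output shape: (16, 502, 165)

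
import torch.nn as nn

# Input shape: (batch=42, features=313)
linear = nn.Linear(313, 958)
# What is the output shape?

Input shape: (42, 313)
Output shape: (42, 958)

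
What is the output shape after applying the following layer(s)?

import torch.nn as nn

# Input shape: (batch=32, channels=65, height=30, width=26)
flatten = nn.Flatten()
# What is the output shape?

Input shape: (32, 65, 30, 26)
Output shape: (32, 50700)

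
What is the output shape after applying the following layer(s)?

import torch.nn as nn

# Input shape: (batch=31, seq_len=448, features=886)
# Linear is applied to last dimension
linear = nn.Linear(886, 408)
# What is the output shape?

Input shape: (31, 448, 886)
Output shape: (31, 448, 408)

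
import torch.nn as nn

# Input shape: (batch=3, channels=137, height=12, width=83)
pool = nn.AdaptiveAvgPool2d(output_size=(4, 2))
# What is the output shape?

Input shape: (3, 137, 12, 83)
Output shape: (3, 137, 4, 2)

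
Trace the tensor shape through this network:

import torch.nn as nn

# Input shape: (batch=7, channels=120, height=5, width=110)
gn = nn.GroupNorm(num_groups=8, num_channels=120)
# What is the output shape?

Input shape: (7, 120, 5, 110)
Output shape: (7, 120, 5, 110)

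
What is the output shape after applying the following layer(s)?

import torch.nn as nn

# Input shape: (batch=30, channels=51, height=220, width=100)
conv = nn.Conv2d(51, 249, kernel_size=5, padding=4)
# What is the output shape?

Input shape: (30, 51, 220, 100)
Output shape: (30, 249, 224, 104)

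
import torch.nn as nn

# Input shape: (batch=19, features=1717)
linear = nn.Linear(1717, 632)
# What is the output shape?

Input shape: (19, 1717)
Output shape: (19, 632)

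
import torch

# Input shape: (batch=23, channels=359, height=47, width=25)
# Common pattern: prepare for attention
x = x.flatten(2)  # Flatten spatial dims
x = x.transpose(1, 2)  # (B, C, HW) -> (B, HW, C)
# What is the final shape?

Input shape: (23, 359, 47, 25)
  -> after flatten(2): (23, 359, 1175)
Output shape: (23, 1175, 359)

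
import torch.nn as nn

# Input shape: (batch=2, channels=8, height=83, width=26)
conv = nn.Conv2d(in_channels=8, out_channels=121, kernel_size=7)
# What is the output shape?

Input shape: (2, 8, 83, 26)
Output shape: (2, 121, 77, 20)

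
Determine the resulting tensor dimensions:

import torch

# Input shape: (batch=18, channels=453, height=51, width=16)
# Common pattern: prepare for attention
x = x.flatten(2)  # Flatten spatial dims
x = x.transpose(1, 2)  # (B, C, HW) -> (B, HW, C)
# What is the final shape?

Input shape: (18, 453, 51, 16)
  -> after flatten(2): (18, 453, 816)
Output shape: (18, 816, 453)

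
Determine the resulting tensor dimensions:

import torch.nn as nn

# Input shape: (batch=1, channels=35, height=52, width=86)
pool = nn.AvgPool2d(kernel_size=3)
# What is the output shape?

Input shape: (1, 35, 52, 86)
Output shape: (1, 35, 17, 28)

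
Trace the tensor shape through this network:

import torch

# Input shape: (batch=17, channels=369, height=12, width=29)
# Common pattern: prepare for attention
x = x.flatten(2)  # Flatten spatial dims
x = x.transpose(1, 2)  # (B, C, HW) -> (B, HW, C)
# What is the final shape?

Input shape: (17, 369, 12, 29)
  -> after flatten(2): (17, 369, 348)
Output shape: (17, 348, 369)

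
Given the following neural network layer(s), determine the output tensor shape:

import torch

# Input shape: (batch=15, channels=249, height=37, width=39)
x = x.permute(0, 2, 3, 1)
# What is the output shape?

Input shape: (15, 249, 37, 39)
Output shape: (15, 37, 39, 249)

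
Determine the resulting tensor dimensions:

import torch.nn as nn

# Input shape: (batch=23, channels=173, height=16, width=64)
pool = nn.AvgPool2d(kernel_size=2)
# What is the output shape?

Input shape: (23, 173, 16, 64)
Output shape: (23, 173, 8, 32)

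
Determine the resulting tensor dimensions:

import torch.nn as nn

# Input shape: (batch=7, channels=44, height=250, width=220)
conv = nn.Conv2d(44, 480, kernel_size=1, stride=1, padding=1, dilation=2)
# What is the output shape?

Input shape: (7, 44, 250, 220)
Output shape: (7, 480, 252, 222)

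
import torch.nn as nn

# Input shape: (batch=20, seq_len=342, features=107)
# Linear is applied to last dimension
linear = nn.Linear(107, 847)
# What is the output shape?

Input shape: (20, 342, 107)
Output shape: (20, 342, 847)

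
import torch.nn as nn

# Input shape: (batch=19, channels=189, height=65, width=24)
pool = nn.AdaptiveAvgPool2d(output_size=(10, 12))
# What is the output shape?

Input shape: (19, 189, 65, 24)
Output shape: (19, 189, 10, 12)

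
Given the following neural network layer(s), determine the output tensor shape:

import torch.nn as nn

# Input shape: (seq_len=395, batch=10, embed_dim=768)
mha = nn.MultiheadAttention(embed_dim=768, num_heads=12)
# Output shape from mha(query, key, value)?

Input shape: (395, 10, 768)
Output shape: (395, 10, 768)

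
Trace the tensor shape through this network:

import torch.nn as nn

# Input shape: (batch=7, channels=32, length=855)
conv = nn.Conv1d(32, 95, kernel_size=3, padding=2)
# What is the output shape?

Input shape: (7, 32, 855)
Output shape: (7, 95, 857)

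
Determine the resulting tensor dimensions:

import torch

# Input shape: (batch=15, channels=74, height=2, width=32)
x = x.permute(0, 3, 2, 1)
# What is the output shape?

Input shape: (15, 74, 2, 32)
Output shape: (15, 32, 2, 74)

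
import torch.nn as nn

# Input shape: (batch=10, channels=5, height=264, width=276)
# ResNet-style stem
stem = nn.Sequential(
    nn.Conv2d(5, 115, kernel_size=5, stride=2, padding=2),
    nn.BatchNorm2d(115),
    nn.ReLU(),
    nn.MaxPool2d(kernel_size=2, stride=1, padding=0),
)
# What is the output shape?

Input shape: (10, 5, 264, 276)
  -> after Conv2d 5x5 stride=2: (10, 115, 132, 138)
Output shape: (10, 115, 131, 137)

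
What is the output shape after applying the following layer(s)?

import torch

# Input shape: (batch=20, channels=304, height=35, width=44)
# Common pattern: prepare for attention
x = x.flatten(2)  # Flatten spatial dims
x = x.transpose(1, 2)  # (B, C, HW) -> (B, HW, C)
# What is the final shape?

Input shape: (20, 304, 35, 44)
  -> after flatten(2): (20, 304, 1540)
Output shape: (20, 1540, 304)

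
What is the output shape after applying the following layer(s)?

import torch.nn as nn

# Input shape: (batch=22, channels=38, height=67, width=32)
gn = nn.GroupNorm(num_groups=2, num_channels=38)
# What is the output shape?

Input shape: (22, 38, 67, 32)
Output shape: (22, 38, 67, 32)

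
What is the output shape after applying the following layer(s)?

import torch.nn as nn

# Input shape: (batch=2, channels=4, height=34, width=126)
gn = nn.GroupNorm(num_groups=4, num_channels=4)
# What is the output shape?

Input shape: (2, 4, 34, 126)
Output shape: (2, 4, 34, 126)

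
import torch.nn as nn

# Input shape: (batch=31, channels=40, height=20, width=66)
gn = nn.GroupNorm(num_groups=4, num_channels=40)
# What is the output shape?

Input shape: (31, 40, 20, 66)
Output shape: (31, 40, 20, 66)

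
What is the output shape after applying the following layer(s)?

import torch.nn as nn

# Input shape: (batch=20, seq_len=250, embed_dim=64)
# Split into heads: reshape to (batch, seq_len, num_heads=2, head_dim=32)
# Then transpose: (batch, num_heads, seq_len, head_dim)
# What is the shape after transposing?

Input shape: (20, 250, 64)
  -> after reshape: (20, 250, 2, 32)
Output shape: (20, 2, 250, 32)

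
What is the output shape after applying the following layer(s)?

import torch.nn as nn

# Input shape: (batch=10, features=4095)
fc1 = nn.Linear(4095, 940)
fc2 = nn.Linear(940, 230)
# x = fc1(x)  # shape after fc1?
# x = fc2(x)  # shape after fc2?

Input shape: (10, 4095)
  -> after fc1: (10, 940)
Output shape: (10, 230)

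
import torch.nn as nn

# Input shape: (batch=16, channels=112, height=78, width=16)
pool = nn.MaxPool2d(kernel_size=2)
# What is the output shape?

Input shape: (16, 112, 78, 16)
Output shape: (16, 112, 39, 8)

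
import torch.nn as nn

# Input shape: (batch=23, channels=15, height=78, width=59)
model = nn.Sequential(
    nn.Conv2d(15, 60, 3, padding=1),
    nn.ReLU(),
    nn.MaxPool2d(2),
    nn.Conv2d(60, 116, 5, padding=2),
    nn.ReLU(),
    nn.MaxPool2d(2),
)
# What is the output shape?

Input shape: (23, 15, 78, 59)
  -> after first Conv2d: (23, 60, 78, 59)
  -> after first MaxPool2d: (23, 60, 39, 29)
  -> after second Conv2d: (23, 116, 39, 29)
Output shape: (23, 116, 19, 14)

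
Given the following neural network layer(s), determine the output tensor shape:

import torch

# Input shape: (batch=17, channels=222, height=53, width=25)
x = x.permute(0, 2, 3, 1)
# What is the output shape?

Input shape: (17, 222, 53, 25)
Output shape: (17, 53, 25, 222)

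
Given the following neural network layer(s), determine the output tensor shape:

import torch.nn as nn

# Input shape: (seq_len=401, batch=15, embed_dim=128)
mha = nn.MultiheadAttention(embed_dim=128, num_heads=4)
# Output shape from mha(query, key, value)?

Input shape: (401, 15, 128)
Output shape: (401, 15, 128)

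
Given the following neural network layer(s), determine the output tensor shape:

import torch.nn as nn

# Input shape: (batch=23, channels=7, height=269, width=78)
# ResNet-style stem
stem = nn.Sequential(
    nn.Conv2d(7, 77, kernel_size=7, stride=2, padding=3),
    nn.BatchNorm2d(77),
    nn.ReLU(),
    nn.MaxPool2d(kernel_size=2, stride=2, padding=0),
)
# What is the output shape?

Input shape: (23, 7, 269, 78)
  -> after Conv2d 7x7 stride=2: (23, 77, 135, 39)
Output shape: (23, 77, 67, 19)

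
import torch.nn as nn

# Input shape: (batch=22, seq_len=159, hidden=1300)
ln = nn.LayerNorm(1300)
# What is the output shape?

Input shape: (22, 159, 1300)
Output shape: (22, 159, 1300)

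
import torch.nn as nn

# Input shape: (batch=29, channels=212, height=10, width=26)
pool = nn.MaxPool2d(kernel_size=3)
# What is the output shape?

Input shape: (29, 212, 10, 26)
Output shape: (29, 212, 3, 8)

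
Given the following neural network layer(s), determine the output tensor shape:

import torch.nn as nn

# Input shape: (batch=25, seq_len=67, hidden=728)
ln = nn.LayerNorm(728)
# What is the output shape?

Input shape: (25, 67, 728)
Output shape: (25, 67, 728)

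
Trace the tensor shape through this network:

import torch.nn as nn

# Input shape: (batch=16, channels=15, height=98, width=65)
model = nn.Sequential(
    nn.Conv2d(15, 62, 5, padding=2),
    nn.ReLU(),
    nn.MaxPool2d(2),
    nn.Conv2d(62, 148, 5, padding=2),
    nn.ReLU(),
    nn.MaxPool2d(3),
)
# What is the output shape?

Input shape: (16, 15, 98, 65)
  -> after first Conv2d: (16, 62, 98, 65)
  -> after first MaxPool2d: (16, 62, 49, 32)
  -> after second Conv2d: (16, 148, 49, 32)
Output shape: (16, 148, 16, 10)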